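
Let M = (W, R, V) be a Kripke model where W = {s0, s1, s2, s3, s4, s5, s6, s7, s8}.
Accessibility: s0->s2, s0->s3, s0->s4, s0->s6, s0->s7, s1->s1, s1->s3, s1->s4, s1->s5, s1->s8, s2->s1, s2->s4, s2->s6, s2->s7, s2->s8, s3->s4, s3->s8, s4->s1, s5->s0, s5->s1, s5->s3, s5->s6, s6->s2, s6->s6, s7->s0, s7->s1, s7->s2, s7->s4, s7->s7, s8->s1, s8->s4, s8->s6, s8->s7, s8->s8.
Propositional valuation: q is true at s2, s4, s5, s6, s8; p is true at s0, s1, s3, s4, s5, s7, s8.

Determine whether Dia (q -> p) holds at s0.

Yes

Recall that Dia ψ holds at a world iff ψ holds at some accessible world.
At s0: Dia (q -> p) requires q -> p at some successor in {s2, s3, s4, s6, s7}.
  q -> p holds at s3, so Dia (q -> p) is true at s0.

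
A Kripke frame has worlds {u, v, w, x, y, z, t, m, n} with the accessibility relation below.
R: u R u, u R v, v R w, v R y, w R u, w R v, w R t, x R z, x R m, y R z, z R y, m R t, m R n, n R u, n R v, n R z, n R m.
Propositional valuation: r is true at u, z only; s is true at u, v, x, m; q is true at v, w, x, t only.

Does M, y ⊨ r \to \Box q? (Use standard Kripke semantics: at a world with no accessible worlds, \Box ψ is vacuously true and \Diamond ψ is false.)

Recall that \Box ψ holds at a world iff ψ holds at every accessible world, and \Diamond ψ holds iff ψ holds at some accessible world.
At y: r is false, \Box q is false, so r \to \Box q is true.
  At y: \Box q requires q at every successor {z}.
    q fails at z, so \Box q is false at y.

Yes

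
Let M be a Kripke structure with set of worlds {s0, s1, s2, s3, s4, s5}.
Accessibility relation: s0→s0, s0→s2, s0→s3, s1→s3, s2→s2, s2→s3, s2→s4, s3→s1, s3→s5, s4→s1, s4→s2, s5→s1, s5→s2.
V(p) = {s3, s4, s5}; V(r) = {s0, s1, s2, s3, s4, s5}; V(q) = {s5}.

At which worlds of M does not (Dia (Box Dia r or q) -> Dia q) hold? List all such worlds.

s0, s1, s2, s4, s5

Let φ = not (Dia (Box Dia r or q) -> Dia q). Evaluate φ at each world:
  s0 (successors {s0, s2, s3}): φ is true.
  s1 (successors {s3}): φ is true.
  s2 (successors {s2, s3, s4}): φ is true.
  s3 (successors {s1, s5}): φ is false.
  s4 (successors {s1, s2}): φ is true.
  s5 (successors {s1, s2}): φ is true.
For instance, at s5:
  At s5: Dia (Box Dia r or q) -> Dia q is false, so not (Dia (Box Dia r or q) -> Dia q) is true.
    At s5: Dia (Box Dia r or q) is true, Dia q is false, so Dia (Box Dia r or q) -> Dia q is false.
      At s5: Dia (Box Dia r or q) requires Box Dia r or q at some successor in {s1, s2}.
        Box Dia r or q holds at s1, so Dia (Box Dia r or q) is true at s5.
      At s5: Dia q requires q at some successor in {s1, s2}.
        At s1: q is false.
        At s2: q is false.
      So Dia q is false at s5.
Satisfying worlds: {s0, s1, s2, s4, s5}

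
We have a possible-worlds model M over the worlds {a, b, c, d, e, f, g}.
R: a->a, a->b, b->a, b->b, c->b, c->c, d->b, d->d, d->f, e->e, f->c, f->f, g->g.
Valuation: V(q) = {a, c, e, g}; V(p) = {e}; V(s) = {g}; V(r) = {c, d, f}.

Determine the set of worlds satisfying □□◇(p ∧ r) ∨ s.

Let φ = □□◇(p ∧ r) ∨ s. Evaluate φ at each world:
  a (successors {a, b}): φ is false.
  b (successors {a, b}): φ is false.
  c (successors {b, c}): φ is false.
  d (successors {b, d, f}): φ is false.
  e (successors {e}): φ is false.
  f (successors {c, f}): φ is false.
  g (successors {g}): φ is true.
For instance, at a:
  At a: □□◇(p ∧ r) is false, s is false, so □□◇(p ∧ r) ∨ s is false.
    At a: □□◇(p ∧ r) requires □◇(p ∧ r) at every successor {a, b}.
      □◇(p ∧ r) fails at a, so □□◇(p ∧ r) is false at a.
Satisfying worlds: {g}

g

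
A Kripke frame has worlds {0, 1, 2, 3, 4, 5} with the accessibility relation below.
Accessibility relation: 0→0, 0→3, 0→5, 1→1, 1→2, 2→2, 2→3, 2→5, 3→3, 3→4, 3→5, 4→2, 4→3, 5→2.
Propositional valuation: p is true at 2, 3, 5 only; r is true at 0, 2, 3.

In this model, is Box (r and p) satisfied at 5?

At 5: Box (r and p) requires r and p at every successor {2}.
  At 2: r and p is true.
So Box (r and p) is true at 5.

Yes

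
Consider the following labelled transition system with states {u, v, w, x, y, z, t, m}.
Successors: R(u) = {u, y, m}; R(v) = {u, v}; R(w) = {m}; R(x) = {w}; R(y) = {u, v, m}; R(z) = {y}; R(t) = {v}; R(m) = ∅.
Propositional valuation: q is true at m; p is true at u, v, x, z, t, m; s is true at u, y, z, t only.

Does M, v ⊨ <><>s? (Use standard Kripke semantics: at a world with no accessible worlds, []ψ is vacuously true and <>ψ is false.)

Yes

At v: <><>s requires <>s at some successor in {u, v}.
  <>s holds at u, so <><>s is true at v.
    At u: <>s requires s at some successor in {u, y, m}.
      s holds at u, so <>s is true at u.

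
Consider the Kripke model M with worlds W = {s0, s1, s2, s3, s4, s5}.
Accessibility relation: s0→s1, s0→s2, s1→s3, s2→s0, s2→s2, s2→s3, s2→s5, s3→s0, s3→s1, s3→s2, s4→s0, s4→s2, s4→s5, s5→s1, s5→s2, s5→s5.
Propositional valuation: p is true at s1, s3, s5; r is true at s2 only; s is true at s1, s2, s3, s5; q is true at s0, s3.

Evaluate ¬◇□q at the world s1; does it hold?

Yes

At s1: ◇□q is false, so ¬◇□q is true.
  At s1: ◇□q requires □q at some successor in {s3}.
    At s3: □q is false.
  So ◇□q is false at s1.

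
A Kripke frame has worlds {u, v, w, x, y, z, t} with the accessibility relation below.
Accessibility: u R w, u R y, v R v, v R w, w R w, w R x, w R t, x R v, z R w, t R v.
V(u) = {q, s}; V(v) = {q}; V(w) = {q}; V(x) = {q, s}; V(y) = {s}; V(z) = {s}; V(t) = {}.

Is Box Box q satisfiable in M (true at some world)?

Recall that Box ψ holds at a world iff ψ holds at every accessible world, and Dia ψ holds iff ψ holds at some accessible world.
Let φ = Box Box q. Evaluate φ at each world:
  u (successors {w, y}): φ is false.
  v (successors {v, w}): φ is false.
  w (successors {w, x, t}): φ is false.
  x (successors {v}): φ is true.
  y (successors ∅): φ is true.
  z (successors {w}): φ is false.
  t (successors {v}): φ is true.
Detail at x (witness):
  At x: Box Box q requires Box q at every successor {v}.
      At v: Box q requires q at every successor {v, w}.
        At v: q is true.
        At w: q is true.
      So Box q is true at v.
  So Box Box q is true at x.

Yes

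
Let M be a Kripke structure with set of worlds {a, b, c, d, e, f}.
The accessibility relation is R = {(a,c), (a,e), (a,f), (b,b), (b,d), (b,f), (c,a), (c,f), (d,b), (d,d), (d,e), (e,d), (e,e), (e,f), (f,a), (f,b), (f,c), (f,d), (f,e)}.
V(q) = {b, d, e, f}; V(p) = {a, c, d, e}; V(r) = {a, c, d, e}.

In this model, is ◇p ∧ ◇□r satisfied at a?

No

Recall that □ψ holds at a world iff ψ holds at every accessible world, and ◇ψ holds iff ψ holds at some accessible world.
At a: ◇p is true, ◇□r is false, so ◇p ∧ ◇□r is false.
  At a: ◇p requires p at some successor in {c, e, f}.
    p holds at c, so ◇p is true at a.
  At a: ◇□r requires □r at some successor in {c, e, f}.
    At c: □r is false.
    At e: □r is false.
    At f: □r is false.
  So ◇□r is false at a.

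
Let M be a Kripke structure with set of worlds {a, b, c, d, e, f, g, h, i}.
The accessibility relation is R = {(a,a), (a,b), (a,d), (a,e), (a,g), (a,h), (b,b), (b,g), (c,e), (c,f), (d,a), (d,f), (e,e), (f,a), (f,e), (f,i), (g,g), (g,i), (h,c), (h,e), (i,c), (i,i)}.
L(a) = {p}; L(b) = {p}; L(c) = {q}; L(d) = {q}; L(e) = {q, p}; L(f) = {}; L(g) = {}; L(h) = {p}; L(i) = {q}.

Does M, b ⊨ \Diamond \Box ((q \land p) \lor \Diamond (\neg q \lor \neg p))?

At b: \Diamond \Box ((q \land p) \lor \Diamond (\neg q \lor \neg p)) requires \Box ((q \land p) \lor \Diamond (\neg q \lor \neg p)) at some successor in {b, g}.
  \Box ((q \land p) \lor \Diamond (\neg q \lor \neg p)) holds at b, so \Diamond \Box ((q \land p) \lor \Diamond (\neg q \lor \neg p)) is true at b.
    At b: \Box ((q \land p) \lor \Diamond (\neg q \lor \neg p)) requires (q \land p) \lor \Diamond (\neg q \lor \neg p) at every successor {b, g}.
      At b: (q \land p) \lor \Diamond (\neg q \lor \neg p) is true.
      At g: (q \land p) \lor \Diamond (\neg q \lor \neg p) is true.
    So \Box ((q \land p) \lor \Diamond (\neg q \lor \neg p)) is true at b.

Yes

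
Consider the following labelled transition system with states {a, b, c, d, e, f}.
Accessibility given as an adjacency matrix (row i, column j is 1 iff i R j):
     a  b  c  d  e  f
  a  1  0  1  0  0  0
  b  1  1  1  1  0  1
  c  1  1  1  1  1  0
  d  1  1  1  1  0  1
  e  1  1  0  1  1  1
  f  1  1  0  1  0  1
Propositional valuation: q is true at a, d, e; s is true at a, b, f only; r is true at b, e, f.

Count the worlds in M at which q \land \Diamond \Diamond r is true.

Let φ = q \land \Diamond \Diamond r. Evaluate φ at each world:
  a (successors {a, c}): φ is true.
  b (successors {a, b, c, d, f}): φ is false.
  c (successors {a, b, c, d, e}): φ is false.
  d (successors {a, b, c, d, f}): φ is true.
  e (successors {a, b, d, e, f}): φ is true.
  f (successors {a, b, d, f}): φ is false.
For instance, at d:
  At d: q is true, \Diamond \Diamond r is true, so q \land \Diamond \Diamond r is true.
    At d: \Diamond \Diamond r requires \Diamond r at some successor in {a, b, c, d, f}.
      \Diamond r holds at b, so \Diamond \Diamond r is true at d.
Satisfying worlds: {a, d, e}

3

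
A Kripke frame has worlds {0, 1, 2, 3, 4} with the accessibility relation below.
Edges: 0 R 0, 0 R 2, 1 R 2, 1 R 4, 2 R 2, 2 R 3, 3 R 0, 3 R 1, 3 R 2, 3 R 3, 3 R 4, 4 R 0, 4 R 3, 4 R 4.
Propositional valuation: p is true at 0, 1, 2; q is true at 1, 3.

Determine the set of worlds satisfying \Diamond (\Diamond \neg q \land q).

2, 3, 4

Let φ = \Diamond (\Diamond \neg q \land q). Evaluate φ at each world:
  0 (successors {0, 2}): φ is false.
  1 (successors {2, 4}): φ is false.
  2 (successors {2, 3}): φ is true.
  3 (successors {0, 1, 2, 3, 4}): φ is true.
  4 (successors {0, 3, 4}): φ is true.
For instance, at 1:
  At 1: \Diamond (\Diamond \neg q \land q) requires \Diamond \neg q \land q at some successor in {2, 4}.
    At 2: \Diamond \neg q \land q is false.
    At 4: \Diamond \neg q \land q is false.
  So \Diamond (\Diamond \neg q \land q) is false at 1.
Satisfying worlds: {2, 3, 4}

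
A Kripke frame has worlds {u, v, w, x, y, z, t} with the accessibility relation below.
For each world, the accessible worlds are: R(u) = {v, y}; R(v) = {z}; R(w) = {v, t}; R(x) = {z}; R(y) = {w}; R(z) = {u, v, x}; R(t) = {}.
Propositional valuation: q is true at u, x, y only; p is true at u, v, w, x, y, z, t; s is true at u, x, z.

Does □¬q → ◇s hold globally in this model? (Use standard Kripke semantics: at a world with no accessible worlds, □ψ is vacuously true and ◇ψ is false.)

Let φ = □¬q → ◇s. Evaluate φ at each world:
  u (successors {v, y}): φ is true.
  v (successors {z}): φ is true.
  w (successors {v, t}): φ is false.
  x (successors {z}): φ is true.
  y (successors {w}): φ is false.
  z (successors {u, v, x}): φ is true.
  t (successors ∅): φ is false.
Detail at w (counterexample):
  At w: □¬q is true, ◇s is false, so □¬q → ◇s is false.
    At w: □¬q requires ¬q at every successor {v, t}.
      At v: ¬q is true.
      At t: ¬q is true.
    So □¬q is true at w.
    At w: ◇s requires s at some successor in {v, t}.
      At v: s is false.
      At t: s is false.
    So ◇s is false at w.

No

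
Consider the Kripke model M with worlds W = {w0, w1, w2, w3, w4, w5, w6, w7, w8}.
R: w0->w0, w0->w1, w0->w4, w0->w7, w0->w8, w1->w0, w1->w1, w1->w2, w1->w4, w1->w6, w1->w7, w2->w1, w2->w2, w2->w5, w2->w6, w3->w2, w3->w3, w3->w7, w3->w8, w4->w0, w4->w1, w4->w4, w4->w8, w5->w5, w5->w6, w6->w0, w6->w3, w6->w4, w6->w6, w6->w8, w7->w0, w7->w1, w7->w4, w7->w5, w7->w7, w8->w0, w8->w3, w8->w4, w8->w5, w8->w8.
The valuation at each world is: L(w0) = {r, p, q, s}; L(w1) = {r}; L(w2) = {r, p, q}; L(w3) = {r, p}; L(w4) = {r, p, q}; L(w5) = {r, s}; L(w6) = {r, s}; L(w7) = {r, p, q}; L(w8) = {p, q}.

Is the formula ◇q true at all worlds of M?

Recall that ◇ψ holds at a world iff ψ holds at some accessible world.
Let φ = ◇q. Evaluate φ at each world:
  w0 (successors {w0, w1, w4, w7, w8}): φ is true.
  w1 (successors {w0, w1, w2, w4, w6, w7}): φ is true.
  w2 (successors {w1, w2, w5, w6}): φ is true.
  w3 (successors {w2, w3, w7, w8}): φ is true.
  w4 (successors {w0, w1, w4, w8}): φ is true.
  w5 (successors {w5, w6}): φ is false.
  w6 (successors {w0, w3, w4, w6, w8}): φ is true.
  w7 (successors {w0, w1, w4, w5, w7}): φ is true.
  w8 (successors {w0, w3, w4, w5, w8}): φ is true.
Detail at w5 (counterexample):
  At w5: ◇q requires q at some successor in {w5, w6}.
    At w5: q is false.
    At w6: q is false.
  So ◇q is false at w5.

No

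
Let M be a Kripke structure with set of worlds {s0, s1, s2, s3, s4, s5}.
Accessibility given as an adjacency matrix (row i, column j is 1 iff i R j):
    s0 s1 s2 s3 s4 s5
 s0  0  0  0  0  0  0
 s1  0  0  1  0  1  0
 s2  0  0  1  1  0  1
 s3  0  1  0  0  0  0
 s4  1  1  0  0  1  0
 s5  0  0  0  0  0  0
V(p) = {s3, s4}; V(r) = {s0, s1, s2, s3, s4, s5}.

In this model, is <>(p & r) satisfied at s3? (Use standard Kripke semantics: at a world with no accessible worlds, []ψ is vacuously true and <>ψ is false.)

No

Recall that <>ψ holds at a world iff ψ holds at some accessible world.
At s3: <>(p & r) requires p & r at some successor in {s1}.
  At s1: p & r is false.
So <>(p & r) is false at s3.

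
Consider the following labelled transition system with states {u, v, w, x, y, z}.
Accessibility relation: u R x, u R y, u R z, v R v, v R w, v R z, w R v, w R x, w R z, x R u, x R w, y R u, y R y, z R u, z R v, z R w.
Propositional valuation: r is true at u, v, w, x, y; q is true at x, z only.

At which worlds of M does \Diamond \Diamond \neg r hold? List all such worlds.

v, w, x, y, z

Let φ = \Diamond \Diamond \neg r. Evaluate φ at each world:
  u (successors {x, y, z}): φ is false.
  v (successors {v, w, z}): φ is true.
  w (successors {v, x, z}): φ is true.
  x (successors {u, w}): φ is true.
  y (successors {u, y}): φ is true.
  z (successors {u, v, w}): φ is true.
For instance, at y:
  At y: \Diamond \Diamond \neg r requires \Diamond \neg r at some successor in {u, y}.
    \Diamond \neg r holds at u, so \Diamond \Diamond \neg r is true at y.
      At u: \Diamond \neg r requires \neg r at some successor in {x, y, z}.
        \neg r holds at z, so \Diamond \neg r is true at u.
Satisfying worlds: {v, w, x, y, z}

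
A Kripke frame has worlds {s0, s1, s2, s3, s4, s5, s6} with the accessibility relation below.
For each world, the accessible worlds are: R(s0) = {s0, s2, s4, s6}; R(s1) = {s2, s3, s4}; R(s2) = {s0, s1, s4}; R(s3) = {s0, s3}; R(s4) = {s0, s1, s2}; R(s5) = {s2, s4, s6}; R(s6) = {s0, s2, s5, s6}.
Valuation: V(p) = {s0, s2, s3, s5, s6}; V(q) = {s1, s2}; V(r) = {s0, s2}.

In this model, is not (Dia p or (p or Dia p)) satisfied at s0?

At s0: Dia p or (p or Dia p) is true, so not (Dia p or (p or Dia p)) is false.
  At s0: Dia p is true, p or Dia p is true, so Dia p or (p or Dia p) is true.
    At s0: Dia p requires p at some successor in {s0, s2, s4, s6}.
      p holds at s0, so Dia p is true at s0.
    At s0: p is true, Dia p is true, so p or Dia p is true.
      At s0: Dia p requires p at some successor in {s0, s2, s4, s6}.
        p holds at s0, so Dia p is true at s0.

No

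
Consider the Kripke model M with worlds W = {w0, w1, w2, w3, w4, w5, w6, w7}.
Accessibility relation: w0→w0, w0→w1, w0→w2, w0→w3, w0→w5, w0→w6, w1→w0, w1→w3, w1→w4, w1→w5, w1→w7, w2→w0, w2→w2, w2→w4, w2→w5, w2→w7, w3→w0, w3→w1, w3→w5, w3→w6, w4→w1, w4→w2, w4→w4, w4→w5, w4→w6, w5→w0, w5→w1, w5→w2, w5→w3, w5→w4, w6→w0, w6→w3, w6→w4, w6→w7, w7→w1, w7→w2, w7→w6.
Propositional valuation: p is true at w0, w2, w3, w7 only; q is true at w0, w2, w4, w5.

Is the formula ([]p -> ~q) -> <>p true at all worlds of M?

Let φ = ([]p -> ~q) -> <>p. Evaluate φ at each world:
  w0 (successors {w0, w1, w2, w3, w5, w6}): φ is true.
  w1 (successors {w0, w3, w4, w5, w7}): φ is true.
  w2 (successors {w0, w2, w4, w5, w7}): φ is true.
  w3 (successors {w0, w1, w5, w6}): φ is true.
  w4 (successors {w1, w2, w4, w5, w6}): φ is true.
  w5 (successors {w0, w1, w2, w3, w4}): φ is true.
  w6 (successors {w0, w3, w4, w7}): φ is true.
  w7 (successors {w1, w2, w6}): φ is true.
For instance, at w2:
  At w2: []p -> ~q is true, <>p is true, so ([]p -> ~q) -> <>p is true.
    At w2: []p is false, ~q is false, so []p -> ~q is true.
      At w2: []p requires p at every successor {w0, w2, w4, w5, w7}.
        p fails at w4, so []p is false at w2.
    At w2: <>p requires p at some successor in {w0, w2, w4, w5, w7}.
      p holds at w0, so <>p is true at w2.

Yes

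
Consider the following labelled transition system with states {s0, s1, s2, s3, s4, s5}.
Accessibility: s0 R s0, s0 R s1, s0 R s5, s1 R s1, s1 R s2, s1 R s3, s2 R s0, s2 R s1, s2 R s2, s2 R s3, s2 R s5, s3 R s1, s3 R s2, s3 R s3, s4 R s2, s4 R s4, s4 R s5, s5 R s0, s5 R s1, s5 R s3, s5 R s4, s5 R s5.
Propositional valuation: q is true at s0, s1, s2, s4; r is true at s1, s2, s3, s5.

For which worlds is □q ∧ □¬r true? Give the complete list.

Let φ = □q ∧ □¬r. Evaluate φ at each world:
  s0 (successors {s0, s1, s5}): φ is false.
  s1 (successors {s1, s2, s3}): φ is false.
  s2 (successors {s0, s1, s2, s3, s5}): φ is false.
  s3 (successors {s1, s2, s3}): φ is false.
  s4 (successors {s2, s4, s5}): φ is false.
  s5 (successors {s0, s1, s3, s4, s5}): φ is false.
For instance, at s2:
  At s2: □q is false, □¬r is false, so □q ∧ □¬r is false.
    At s2: □q requires q at every successor {s0, s1, s2, s3, s5}.
      q fails at s3, so □q is false at s2.
    At s2: □¬r requires ¬r at every successor {s0, s1, s2, s3, s5}.
      ¬r fails at s1, so □¬r is false at s2.
Satisfying worlds: none.

none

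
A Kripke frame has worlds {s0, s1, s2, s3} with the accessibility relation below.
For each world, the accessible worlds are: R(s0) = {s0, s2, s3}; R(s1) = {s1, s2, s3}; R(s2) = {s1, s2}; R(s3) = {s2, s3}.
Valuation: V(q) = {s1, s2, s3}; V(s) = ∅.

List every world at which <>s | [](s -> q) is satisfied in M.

s0, s1, s2, s3

Let φ = <>s | [](s -> q). Evaluate φ at each world:
  s0 (successors {s0, s2, s3}): φ is true.
  s1 (successors {s1, s2, s3}): φ is true.
  s2 (successors {s1, s2}): φ is true.
  s3 (successors {s2, s3}): φ is true.
For instance, at s3:
  At s3: <>s is false, [](s -> q) is true, so <>s | [](s -> q) is true.
    At s3: <>s requires s at some successor in {s2, s3}.
      At s2: s is false.
      At s3: s is false.
    So <>s is false at s3.
    At s3: [](s -> q) requires s -> q at every successor {s2, s3}.
      At s2: s -> q is true.
      At s3: s -> q is true.
    So [](s -> q) is true at s3.
Satisfying worlds: {s0, s1, s2, s3}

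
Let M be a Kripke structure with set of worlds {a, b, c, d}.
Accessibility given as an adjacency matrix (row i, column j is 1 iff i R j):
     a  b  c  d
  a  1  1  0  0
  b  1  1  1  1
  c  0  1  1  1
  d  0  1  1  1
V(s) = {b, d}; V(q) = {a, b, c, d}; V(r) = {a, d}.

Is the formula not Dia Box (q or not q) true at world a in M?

No

Recall that Box ψ holds at a world iff ψ holds at every accessible world, and Dia ψ holds iff ψ holds at some accessible world.
At a: Dia Box (q or not q) is true, so not Dia Box (q or not q) is false.
  At a: Dia Box (q or not q) requires Box (q or not q) at some successor in {a, b}.
    Box (q or not q) holds at a, so Dia Box (q or not q) is true at a.
      At a: Box (q or not q) requires q or not q at every successor {a, b}.
        At a: q or not q is true.
        At b: q or not q is true.
      So Box (q or not q) is true at a.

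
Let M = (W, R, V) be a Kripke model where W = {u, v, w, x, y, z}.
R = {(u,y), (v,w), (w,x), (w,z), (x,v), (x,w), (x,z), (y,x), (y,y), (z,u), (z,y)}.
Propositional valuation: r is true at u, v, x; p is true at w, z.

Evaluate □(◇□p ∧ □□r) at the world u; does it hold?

At u: □(◇□p ∧ □□r) requires ◇□p ∧ □□r at every successor {y}.
  ◇□p ∧ □□r fails at y, so □(◇□p ∧ □□r) is false at u.
    At y: ◇□p is false, □□r is false, so ◇□p ∧ □□r is false.
      At y: ◇□p requires □p at some successor in {x, y}.
        At x: □p is false.
        At y: □p is false.
      So ◇□p is false at y.
      At y: □□r requires □r at every successor {x, y}.
        □r fails at x, so □□r is false at y.

No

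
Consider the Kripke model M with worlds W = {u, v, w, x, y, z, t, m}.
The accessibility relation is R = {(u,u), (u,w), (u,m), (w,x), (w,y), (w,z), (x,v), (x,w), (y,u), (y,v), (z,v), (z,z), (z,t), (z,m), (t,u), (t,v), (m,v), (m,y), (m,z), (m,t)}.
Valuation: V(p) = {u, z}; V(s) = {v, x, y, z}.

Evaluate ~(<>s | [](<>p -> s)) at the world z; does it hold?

No

At z: <>s | [](<>p -> s) is true, so ~(<>s | [](<>p -> s)) is false.
  At z: <>s is true, [](<>p -> s) is false, so <>s | [](<>p -> s) is true.
    At z: <>s requires s at some successor in {v, z, t, m}.
      s holds at v, so <>s is true at z.
    At z: [](<>p -> s) requires <>p -> s at every successor {v, z, t, m}.
      <>p -> s fails at t, so [](<>p -> s) is false at z.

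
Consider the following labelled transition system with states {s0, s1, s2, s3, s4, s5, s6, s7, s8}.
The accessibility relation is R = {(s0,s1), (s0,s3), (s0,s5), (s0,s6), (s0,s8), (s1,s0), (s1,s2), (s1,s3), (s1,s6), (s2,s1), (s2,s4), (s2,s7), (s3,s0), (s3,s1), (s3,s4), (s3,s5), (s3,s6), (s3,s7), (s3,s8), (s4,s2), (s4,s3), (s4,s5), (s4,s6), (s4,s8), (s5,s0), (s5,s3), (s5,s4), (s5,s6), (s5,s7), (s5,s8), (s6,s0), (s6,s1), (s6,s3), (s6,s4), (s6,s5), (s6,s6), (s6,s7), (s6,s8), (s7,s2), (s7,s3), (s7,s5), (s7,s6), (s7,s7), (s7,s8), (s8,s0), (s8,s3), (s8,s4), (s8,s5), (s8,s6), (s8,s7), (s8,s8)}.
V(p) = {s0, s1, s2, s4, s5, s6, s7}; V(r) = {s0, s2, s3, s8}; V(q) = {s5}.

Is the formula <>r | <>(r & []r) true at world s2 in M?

No

At s2: <>r is false, <>(r & []r) is false, so <>r | <>(r & []r) is false.
  At s2: <>r requires r at some successor in {s1, s4, s7}.
    At s1: r is false.
    At s4: r is false.
    At s7: r is false.
  So <>r is false at s2.
  At s2: <>(r & []r) requires r & []r at some successor in {s1, s4, s7}.
    At s1: r & []r is false.
    At s4: r & []r is false.
    At s7: r & []r is false.
  So <>(r & []r) is false at s2.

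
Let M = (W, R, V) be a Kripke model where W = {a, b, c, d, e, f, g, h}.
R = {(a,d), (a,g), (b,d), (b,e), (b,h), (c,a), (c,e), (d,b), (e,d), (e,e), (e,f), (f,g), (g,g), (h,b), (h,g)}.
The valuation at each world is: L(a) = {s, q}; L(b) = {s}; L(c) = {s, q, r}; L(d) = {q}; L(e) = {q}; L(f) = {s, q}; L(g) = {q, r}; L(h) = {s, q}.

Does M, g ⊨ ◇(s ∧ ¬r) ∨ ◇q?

Yes

Recall that ◇ψ holds at a world iff ψ holds at some accessible world.
At g: ◇(s ∧ ¬r) is false, ◇q is true, so ◇(s ∧ ¬r) ∨ ◇q is true.
  At g: ◇(s ∧ ¬r) requires s ∧ ¬r at some successor in {g}.
    At g: s ∧ ¬r is false.
  So ◇(s ∧ ¬r) is false at g.
  At g: ◇q requires q at some successor in {g}.
    q holds at g, so ◇q is true at g.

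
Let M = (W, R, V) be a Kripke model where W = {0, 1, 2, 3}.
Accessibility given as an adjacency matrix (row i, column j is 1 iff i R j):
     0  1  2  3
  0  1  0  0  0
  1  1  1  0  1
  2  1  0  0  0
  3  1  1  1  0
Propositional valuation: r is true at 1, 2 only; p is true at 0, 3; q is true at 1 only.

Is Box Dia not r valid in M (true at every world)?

Recall that Box ψ holds at a world iff ψ holds at every accessible world, and Dia ψ holds iff ψ holds at some accessible world.
Let φ = Box Dia not r. Evaluate φ at each world:
  0 (successors {0}): φ is true.
  1 (successors {0, 1, 3}): φ is true.
  2 (successors {0}): φ is true.
  3 (successors {0, 1, 2}): φ is true.
For instance, at 2:
  At 2: Box Dia not r requires Dia not r at every successor {0}.
      At 0: Dia not r requires not r at some successor in {0}.
        not r holds at 0, so Dia not r is true at 0.
  So Box Dia not r is true at 2.

Yes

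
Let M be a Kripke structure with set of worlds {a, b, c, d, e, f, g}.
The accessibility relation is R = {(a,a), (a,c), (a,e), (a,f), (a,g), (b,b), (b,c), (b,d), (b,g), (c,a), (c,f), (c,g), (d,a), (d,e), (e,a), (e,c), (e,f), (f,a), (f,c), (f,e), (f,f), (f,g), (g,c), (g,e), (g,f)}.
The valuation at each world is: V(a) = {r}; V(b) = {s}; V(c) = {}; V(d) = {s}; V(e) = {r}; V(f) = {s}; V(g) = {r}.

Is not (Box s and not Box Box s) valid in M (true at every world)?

Yes

Let φ = not (Box s and not Box Box s). Evaluate φ at each world:
  a (successors {a, c, e, f, g}): φ is true.
  b (successors {b, c, d, g}): φ is true.
  c (successors {a, f, g}): φ is true.
  d (successors {a, e}): φ is true.
  e (successors {a, c, f}): φ is true.
  f (successors {a, c, e, f, g}): φ is true.
  g (successors {c, e, f}): φ is true.
For instance, at e:
  At e: Box s and not Box Box s is false, so not (Box s and not Box Box s) is true.
    At e: Box s is false, not Box Box s is true, so Box s and not Box Box s is false.
      At e: Box s requires s at every successor {a, c, f}.
        s fails at a, so Box s is false at e.
      At e: Box Box s is false, so not Box Box s is true.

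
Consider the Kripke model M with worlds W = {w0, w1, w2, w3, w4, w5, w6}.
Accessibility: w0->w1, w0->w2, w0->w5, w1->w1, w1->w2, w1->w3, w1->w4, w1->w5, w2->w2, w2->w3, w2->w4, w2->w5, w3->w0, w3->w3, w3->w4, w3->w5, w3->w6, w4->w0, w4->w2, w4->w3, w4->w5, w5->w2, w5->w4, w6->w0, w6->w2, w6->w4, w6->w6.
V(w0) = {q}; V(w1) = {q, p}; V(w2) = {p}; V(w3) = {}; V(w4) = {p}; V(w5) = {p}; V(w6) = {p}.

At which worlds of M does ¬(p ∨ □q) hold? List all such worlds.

Let φ = ¬(p ∨ □q). Evaluate φ at each world:
  w0 (successors {w1, w2, w5}): φ is true.
  w1 (successors {w1, w2, w3, w4, w5}): φ is false.
  w2 (successors {w2, w3, w4, w5}): φ is false.
  w3 (successors {w0, w3, w4, w5, w6}): φ is true.
  w4 (successors {w0, w2, w3, w5}): φ is false.
  w5 (successors {w2, w4}): φ is false.
  w6 (successors {w0, w2, w4, w6}): φ is false.
For instance, at w3:
  At w3: p ∨ □q is false, so ¬(p ∨ □q) is true.
    At w3: p is false, □q is false, so p ∨ □q is false.
      At w3: □q requires q at every successor {w0, w3, w4, w5, w6}.
        q fails at w3, so □q is false at w3.
Satisfying worlds: {w0, w3}

w0, w3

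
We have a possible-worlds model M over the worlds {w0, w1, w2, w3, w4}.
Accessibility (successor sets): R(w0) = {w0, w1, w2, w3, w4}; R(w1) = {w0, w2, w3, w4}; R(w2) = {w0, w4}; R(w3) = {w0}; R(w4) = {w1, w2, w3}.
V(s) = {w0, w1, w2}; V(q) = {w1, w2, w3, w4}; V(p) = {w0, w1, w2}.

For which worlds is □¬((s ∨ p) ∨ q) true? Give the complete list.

Let φ = □¬((s ∨ p) ∨ q). Evaluate φ at each world:
  w0 (successors {w0, w1, w2, w3, w4}): φ is false.
  w1 (successors {w0, w2, w3, w4}): φ is false.
  w2 (successors {w0, w4}): φ is false.
  w3 (successors {w0}): φ is false.
  w4 (successors {w1, w2, w3}): φ is false.
For instance, at w0:
  At w0: □¬((s ∨ p) ∨ q) requires ¬((s ∨ p) ∨ q) at every successor {w0, w1, w2, w3, w4}.
    ¬((s ∨ p) ∨ q) fails at w0, so □¬((s ∨ p) ∨ q) is false at w0.
Satisfying worlds: none.

none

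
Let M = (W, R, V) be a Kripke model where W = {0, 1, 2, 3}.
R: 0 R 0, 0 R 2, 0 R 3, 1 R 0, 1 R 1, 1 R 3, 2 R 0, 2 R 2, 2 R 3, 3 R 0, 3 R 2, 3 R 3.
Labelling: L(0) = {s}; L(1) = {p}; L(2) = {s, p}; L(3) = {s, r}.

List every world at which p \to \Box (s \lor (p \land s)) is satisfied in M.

0, 2, 3

Recall that \Box ψ holds at a world iff ψ holds at every accessible world, and \Diamond ψ holds iff ψ holds at some accessible world.
Let φ = p \to \Box (s \lor (p \land s)). Evaluate φ at each world:
  0 (successors {0, 2, 3}): φ is true.
  1 (successors {0, 1, 3}): φ is false.
  2 (successors {0, 2, 3}): φ is true.
  3 (successors {0, 2, 3}): φ is true.
For instance, at 3:
  At 3: p is false, \Box (s \lor (p \land s)) is true, so p \to \Box (s \lor (p \land s)) is true.
    At 3: \Box (s \lor (p \land s)) requires s \lor (p \land s) at every successor {0, 2, 3}.
      At 0: s \lor (p \land s) is true.
      At 2: s \lor (p \land s) is true.
      At 3: s \lor (p \land s) is true.
    So \Box (s \lor (p \land s)) is true at 3.
Satisfying worlds: {0, 2, 3}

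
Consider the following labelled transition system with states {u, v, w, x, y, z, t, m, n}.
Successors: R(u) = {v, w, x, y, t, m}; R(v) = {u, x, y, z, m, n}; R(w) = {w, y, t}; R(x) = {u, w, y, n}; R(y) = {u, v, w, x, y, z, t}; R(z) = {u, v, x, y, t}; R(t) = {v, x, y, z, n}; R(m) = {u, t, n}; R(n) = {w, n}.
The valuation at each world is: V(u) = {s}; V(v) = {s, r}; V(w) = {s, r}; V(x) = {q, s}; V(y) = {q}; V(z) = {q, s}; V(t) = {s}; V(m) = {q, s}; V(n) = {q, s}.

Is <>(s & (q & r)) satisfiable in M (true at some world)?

Recall that <>ψ holds at a world iff ψ holds at some accessible world.
Let φ = <>(s & (q & r)). Evaluate φ at each world:
  u (successors {v, w, x, y, t, m}): φ is false.
  v (successors {u, x, y, z, m, n}): φ is false.
  w (successors {w, y, t}): φ is false.
  x (successors {u, w, y, n}): φ is false.
  y (successors {u, v, w, x, y, z, t}): φ is false.
  z (successors {u, v, x, y, t}): φ is false.
  t (successors {v, x, y, z, n}): φ is false.
  m (successors {u, t, n}): φ is false.
  n (successors {w, n}): φ is false.
For instance, at t:
  At t: <>(s & (q & r)) requires s & (q & r) at some successor in {v, x, y, z, n}.
    At v: s & (q & r) is false.
    At x: s & (q & r) is false.
    At y: s & (q & r) is false.
    At z: s & (q & r) is false.
    At n: s & (q & r) is false.
  So <>(s & (q & r)) is false at t.

No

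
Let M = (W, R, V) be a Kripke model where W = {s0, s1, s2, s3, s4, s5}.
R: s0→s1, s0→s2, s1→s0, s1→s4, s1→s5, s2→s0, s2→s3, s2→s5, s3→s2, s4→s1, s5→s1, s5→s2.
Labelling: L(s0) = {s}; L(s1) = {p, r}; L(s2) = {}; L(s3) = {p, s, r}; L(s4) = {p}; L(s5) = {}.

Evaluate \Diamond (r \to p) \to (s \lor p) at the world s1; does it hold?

Yes

Recall that \Diamond ψ holds at a world iff ψ holds at some accessible world.
At s1: \Diamond (r \to p) is true, s \lor p is true, so \Diamond (r \to p) \to (s \lor p) is true.
  At s1: \Diamond (r \to p) requires r \to p at some successor in {s0, s4, s5}.
    r \to p holds at s0, so \Diamond (r \to p) is true at s1.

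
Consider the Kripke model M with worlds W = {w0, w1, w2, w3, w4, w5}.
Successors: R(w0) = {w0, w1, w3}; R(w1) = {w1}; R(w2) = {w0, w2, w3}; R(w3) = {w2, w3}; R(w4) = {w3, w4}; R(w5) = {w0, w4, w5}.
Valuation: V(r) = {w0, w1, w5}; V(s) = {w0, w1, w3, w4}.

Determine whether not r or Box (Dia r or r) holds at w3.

Yes

At w3: not r is true, Box (Dia r or r) is false, so not r or Box (Dia r or r) is true.
  At w3: Box (Dia r or r) requires Dia r or r at every successor {w2, w3}.
    Dia r or r fails at w3, so Box (Dia r or r) is false at w3.
      At w3: Dia r is false, r is false, so Dia r or r is false.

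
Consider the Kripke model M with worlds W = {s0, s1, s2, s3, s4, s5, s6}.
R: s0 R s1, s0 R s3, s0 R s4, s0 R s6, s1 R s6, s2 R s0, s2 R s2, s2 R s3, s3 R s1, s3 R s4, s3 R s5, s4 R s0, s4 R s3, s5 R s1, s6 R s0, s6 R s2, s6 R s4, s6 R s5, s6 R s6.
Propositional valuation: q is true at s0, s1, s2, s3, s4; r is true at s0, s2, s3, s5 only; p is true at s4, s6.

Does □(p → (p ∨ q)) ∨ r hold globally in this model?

Recall that □ψ holds at a world iff ψ holds at every accessible world, and ◇ψ holds iff ψ holds at some accessible world.
Let φ = □(p → (p ∨ q)) ∨ r. Evaluate φ at each world:
  s0 (successors {s1, s3, s4, s6}): φ is true.
  s1 (successors {s6}): φ is true.
  s2 (successors {s0, s2, s3}): φ is true.
  s3 (successors {s1, s4, s5}): φ is true.
  s4 (successors {s0, s3}): φ is true.
  s5 (successors {s1}): φ is true.
  s6 (successors {s0, s2, s4, s5, s6}): φ is true.
For instance, at s1:
  At s1: □(p → (p ∨ q)) is true, r is false, so □(p → (p ∨ q)) ∨ r is true.
    At s1: □(p → (p ∨ q)) requires p → (p ∨ q) at every successor {s6}.
      At s6: p → (p ∨ q) is true.
    So □(p → (p ∨ q)) is true at s1.

Yes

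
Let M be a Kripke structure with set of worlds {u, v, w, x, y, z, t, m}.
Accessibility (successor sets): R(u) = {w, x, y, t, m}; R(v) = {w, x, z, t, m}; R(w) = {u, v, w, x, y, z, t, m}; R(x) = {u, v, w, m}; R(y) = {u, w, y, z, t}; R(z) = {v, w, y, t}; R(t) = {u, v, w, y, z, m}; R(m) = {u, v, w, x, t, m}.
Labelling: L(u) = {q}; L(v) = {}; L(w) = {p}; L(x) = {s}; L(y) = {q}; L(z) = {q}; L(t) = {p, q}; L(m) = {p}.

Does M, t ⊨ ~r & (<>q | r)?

Yes

At t: ~r is true, <>q | r is true, so ~r & (<>q | r) is true.
  At t: <>q is true, r is false, so <>q | r is true.
    At t: <>q requires q at some successor in {u, v, w, y, z, m}.
      q holds at u, so <>q is true at t.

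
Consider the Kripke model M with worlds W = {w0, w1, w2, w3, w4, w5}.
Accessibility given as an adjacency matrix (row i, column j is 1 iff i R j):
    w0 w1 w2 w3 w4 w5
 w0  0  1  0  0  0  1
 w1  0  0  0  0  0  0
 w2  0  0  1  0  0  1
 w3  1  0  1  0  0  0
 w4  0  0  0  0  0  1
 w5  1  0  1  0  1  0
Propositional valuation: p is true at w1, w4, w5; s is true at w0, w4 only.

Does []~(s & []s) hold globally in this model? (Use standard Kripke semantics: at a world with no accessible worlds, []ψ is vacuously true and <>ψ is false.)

Yes

Recall that []ψ holds at a world iff ψ holds at every accessible world, and <>ψ holds iff ψ holds at some accessible world.
Let φ = []~(s & []s). Evaluate φ at each world:
  w0 (successors {w1, w5}): φ is true.
  w1 (successors ∅): φ is true.
  w2 (successors {w2, w5}): φ is true.
  w3 (successors {w0, w2}): φ is true.
  w4 (successors {w5}): φ is true.
  w5 (successors {w0, w2, w4}): φ is true.
For instance, at w0:
  At w0: []~(s & []s) requires ~(s & []s) at every successor {w1, w5}.
      At w1: s & []s is false, so ~(s & []s) is true.
      At w5: s & []s is false, so ~(s & []s) is true.
  So []~(s & []s) is true at w0.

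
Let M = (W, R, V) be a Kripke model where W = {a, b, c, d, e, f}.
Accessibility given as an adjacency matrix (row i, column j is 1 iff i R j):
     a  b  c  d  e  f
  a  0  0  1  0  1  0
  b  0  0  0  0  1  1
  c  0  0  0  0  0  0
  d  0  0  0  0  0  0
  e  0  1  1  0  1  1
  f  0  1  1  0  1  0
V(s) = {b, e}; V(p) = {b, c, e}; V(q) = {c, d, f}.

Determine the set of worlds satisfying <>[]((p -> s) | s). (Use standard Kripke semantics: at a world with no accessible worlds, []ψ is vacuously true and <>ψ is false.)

a, e, f

Let φ = <>[]((p -> s) | s). Evaluate φ at each world:
  a (successors {c, e}): φ is true.
  b (successors {e, f}): φ is false.
  c (successors ∅): φ is false.
  d (successors ∅): φ is false.
  e (successors {b, c, e, f}): φ is true.
  f (successors {b, c, e}): φ is true.
For instance, at e:
  At e: <>[]((p -> s) | s) requires []((p -> s) | s) at some successor in {b, c, e, f}.
    []((p -> s) | s) holds at b, so <>[]((p -> s) | s) is true at e.
      At b: []((p -> s) | s) requires (p -> s) | s at every successor {e, f}.
        At e: (p -> s) | s is true.
        At f: (p -> s) | s is true.
      So []((p -> s) | s) is true at b.
Satisfying worlds: {a, e, f}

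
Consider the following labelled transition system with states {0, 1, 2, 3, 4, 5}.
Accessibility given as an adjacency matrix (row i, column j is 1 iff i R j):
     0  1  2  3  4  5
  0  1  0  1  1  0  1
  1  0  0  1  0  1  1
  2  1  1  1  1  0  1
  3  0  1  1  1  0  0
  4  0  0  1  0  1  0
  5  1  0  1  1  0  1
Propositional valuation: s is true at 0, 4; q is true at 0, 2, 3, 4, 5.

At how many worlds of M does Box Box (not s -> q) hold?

0

Let φ = Box Box (not s -> q). Evaluate φ at each world:
  0 (successors {0, 2, 3, 5}): φ is false.
  1 (successors {2, 4, 5}): φ is false.
  2 (successors {0, 1, 2, 3, 5}): φ is false.
  3 (successors {1, 2, 3}): φ is false.
  4 (successors {2, 4}): φ is false.
  5 (successors {0, 2, 3, 5}): φ is false.
For instance, at 1:
  At 1: Box Box (not s -> q) requires Box (not s -> q) at every successor {2, 4, 5}.
    Box (not s -> q) fails at 2, so Box Box (not s -> q) is false at 1.
      At 2: Box (not s -> q) requires not s -> q at every successor {0, 1, 2, 3, 5}.
        not s -> q fails at 1, so Box (not s -> q) is false at 2.
Satisfying worlds: none.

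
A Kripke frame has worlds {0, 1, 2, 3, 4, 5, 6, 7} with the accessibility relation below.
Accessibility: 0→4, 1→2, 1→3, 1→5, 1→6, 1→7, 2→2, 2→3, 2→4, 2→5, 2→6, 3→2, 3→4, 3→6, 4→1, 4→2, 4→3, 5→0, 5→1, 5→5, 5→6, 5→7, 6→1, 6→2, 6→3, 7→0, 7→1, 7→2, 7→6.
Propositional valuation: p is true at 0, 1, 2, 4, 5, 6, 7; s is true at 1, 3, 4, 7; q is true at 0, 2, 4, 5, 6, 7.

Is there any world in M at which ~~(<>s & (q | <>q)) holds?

Let φ = ~~(<>s & (q | <>q)). Evaluate φ at each world:
  0 (successors {4}): φ is true.
  1 (successors {2, 3, 5, 6, 7}): φ is true.
  2 (successors {2, 3, 4, 5, 6}): φ is true.
  3 (successors {2, 4, 6}): φ is true.
  4 (successors {1, 2, 3}): φ is true.
  5 (successors {0, 1, 5, 6, 7}): φ is true.
  6 (successors {1, 2, 3}): φ is true.
  7 (successors {0, 1, 2, 6}): φ is true.
Detail at 0 (witness):
  At 0: ~(<>s & (q | <>q)) is false, so ~~(<>s & (q | <>q)) is true.
    At 0: <>s & (q | <>q) is true, so ~(<>s & (q | <>q)) is false.
      At 0: <>s is true, q | <>q is true, so <>s & (q | <>q) is true.

Yes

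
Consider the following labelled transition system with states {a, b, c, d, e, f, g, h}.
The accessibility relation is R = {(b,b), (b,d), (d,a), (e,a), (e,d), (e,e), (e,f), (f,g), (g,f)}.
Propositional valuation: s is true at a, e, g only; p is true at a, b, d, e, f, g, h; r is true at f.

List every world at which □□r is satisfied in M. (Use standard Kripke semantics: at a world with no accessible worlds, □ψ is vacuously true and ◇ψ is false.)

Let φ = □□r. Evaluate φ at each world:
  a (successors ∅): φ is true.
  b (successors {b, d}): φ is false.
  c (successors ∅): φ is true.
  d (successors {a}): φ is true.
  e (successors {a, d, e, f}): φ is false.
  f (successors {g}): φ is true.
  g (successors {f}): φ is false.
  h (successors ∅): φ is true.
For instance, at f:
  At f: □□r requires □r at every successor {g}.
      At g: □r requires r at every successor {f}.
        At f: r is true.
      So □r is true at g.
  So □□r is true at f.
Satisfying worlds: {a, c, d, f, h}

a, c, d, f, h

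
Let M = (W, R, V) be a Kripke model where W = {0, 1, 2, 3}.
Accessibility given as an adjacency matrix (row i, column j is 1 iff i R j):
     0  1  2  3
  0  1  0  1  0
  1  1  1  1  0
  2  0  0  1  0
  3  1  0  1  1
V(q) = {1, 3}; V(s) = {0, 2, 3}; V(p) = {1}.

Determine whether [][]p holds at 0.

Recall that []ψ holds at a world iff ψ holds at every accessible world, and <>ψ holds iff ψ holds at some accessible world.
At 0: [][]p requires []p at every successor {0, 2}.
  []p fails at 0, so [][]p is false at 0.
    At 0: []p requires p at every successor {0, 2}.
      p fails at 0, so []p is false at 0.

No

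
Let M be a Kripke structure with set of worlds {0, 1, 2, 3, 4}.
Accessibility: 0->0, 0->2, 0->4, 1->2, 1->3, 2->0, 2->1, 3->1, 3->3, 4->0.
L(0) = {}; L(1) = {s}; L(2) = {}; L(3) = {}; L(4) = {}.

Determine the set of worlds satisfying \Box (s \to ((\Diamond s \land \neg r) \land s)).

0, 1, 4

Let φ = \Box (s \to ((\Diamond s \land \neg r) \land s)). Evaluate φ at each world:
  0 (successors {0, 2, 4}): φ is true.
  1 (successors {2, 3}): φ is true.
  2 (successors {0, 1}): φ is false.
  3 (successors {1, 3}): φ is false.
  4 (successors {0}): φ is true.
For instance, at 4:
  At 4: \Box (s \to ((\Diamond s \land \neg r) \land s)) requires s \to ((\Diamond s \land \neg r) \land s) at every successor {0}.
      At 0: s is false, (\Diamond s \land \neg r) \land s is false, so s \to ((\Diamond s \land \neg r) \land s) is true.
  So \Box (s \to ((\Diamond s \land \neg r) \land s)) is true at 4.
Satisfying worlds: {0, 1, 4}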